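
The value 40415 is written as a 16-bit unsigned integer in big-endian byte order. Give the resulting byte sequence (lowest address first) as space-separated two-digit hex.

40415 in hexadecimal, padded to 16 bits, is 0x9DDF.
Split into bytes (most-significant first): 9D DF.
In big-endian order the high byte comes first in memory.
So the memory order matches the most-significant-first order: 9D DF.

9D DF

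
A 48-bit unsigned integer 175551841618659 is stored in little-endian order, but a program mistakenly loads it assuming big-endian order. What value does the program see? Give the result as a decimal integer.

250457408252319

175551841618659 in 48-bit hexadecimal is 0x9FA9D928CAE3.
Stored little-endian, the bytes at ascending addresses are E3 CA 28 D9 A9 9F.
Read back as big-endian, the last byte is least significant, giving 0xE3CA28D9A99F.
0xE3CA28D9A99F = 250457408252319.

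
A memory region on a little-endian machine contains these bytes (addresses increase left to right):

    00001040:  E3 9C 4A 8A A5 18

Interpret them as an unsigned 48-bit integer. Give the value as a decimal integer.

In little-endian order the low byte comes first in memory.
Reassemble most-significant byte first: 18 A5 8A 4A 9C E3 → 0x18A58A4A9CE3.
0x18A58A4A9CE3 = 27099268816099.

27099268816099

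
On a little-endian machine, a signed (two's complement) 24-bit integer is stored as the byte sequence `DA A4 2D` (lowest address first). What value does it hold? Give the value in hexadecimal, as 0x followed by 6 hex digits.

In little-endian order the low byte comes first in memory.
Reassemble most-significant byte first: 2D A4 DA → 0x2DA4DA.

0x2DA4DA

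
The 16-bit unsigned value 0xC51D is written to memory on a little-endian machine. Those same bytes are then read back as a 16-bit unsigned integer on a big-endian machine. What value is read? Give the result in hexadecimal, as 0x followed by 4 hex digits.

0x1DC5

Stored little-endian, the bytes at ascending addresses are 1D C5.
Read back as big-endian, the last byte is least significant, giving 0x1DC5.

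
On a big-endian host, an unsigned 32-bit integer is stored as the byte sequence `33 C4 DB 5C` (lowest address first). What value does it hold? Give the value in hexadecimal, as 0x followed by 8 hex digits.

Big-endian: lowest address holds the most-significant byte.
The bytes are already most-significant first: 0x33C4DB5C.

0x33C4DB5C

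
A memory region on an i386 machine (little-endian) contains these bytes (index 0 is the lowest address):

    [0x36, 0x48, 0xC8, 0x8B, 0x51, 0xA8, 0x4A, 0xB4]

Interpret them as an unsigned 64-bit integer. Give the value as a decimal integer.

Little-endian: lowest address holds the least-significant byte.
Reassemble most-significant byte first: B4 4A A8 51 8B C8 48 36 → 0xB44AA8518BC84836.
0xB44AA8518BC84836 = 12991381143294593078.

12991381143294593078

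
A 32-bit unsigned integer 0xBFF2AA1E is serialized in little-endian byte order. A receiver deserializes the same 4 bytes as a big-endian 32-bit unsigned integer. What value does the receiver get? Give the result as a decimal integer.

514519743

Stored little-endian, the bytes at ascending addresses are 1E AA F2 BF.
Read back as big-endian, the last byte is least significant, giving 0x1EAAF2BF.
0x1EAAF2BF = 514519743.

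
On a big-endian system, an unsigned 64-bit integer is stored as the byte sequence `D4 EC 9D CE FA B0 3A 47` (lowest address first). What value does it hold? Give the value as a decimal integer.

15342811542839114311

Big-endian: lowest address holds the most-significant byte.
The bytes are already most-significant first: 0xD4EC9DCEFAB03A47.
0xD4EC9DCEFAB03A47 = 15342811542839114311.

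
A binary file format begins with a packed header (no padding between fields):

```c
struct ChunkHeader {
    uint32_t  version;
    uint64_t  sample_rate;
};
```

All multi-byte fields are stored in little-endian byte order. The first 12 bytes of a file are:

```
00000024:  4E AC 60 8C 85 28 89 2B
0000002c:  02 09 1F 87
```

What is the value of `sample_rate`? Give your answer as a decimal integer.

9736510824323295365

`sample_rate` follows `version` (4 bytes), so it starts at byte offset 4 and occupies 8 bytes.
Bytes at offsets 4..11: 85 28 89 2B 02 09 1F 87.
Little-endian stores the least-significant byte at the lowest address.
Reassemble most-significant byte first: 87 1F 09 02 2B 89 28 85 → 0x871F09022B892885.
0x871F09022B892885 = 9736510824323295365.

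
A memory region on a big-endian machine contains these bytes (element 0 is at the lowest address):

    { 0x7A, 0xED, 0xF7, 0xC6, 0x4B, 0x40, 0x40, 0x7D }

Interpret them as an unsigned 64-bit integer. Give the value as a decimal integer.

8858008473145720957

In big-endian order the high byte comes first in memory.
The bytes are already most-significant first: 0x7AEDF7C64B40407D.
0x7AEDF7C64B40407D = 8858008473145720957.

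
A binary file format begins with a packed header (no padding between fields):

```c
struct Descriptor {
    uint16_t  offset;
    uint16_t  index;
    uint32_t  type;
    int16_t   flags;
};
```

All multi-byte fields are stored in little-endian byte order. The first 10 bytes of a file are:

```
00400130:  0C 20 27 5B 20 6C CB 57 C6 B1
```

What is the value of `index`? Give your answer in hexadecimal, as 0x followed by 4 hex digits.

0x5B27

`index` follows `offset` (2 bytes), so it starts at byte offset 2 and occupies 2 bytes.
Bytes at offsets 2..3: 27 5B.
In little-endian order the low byte comes first in memory.
Reassemble most-significant byte first: 5B 27 → 0x5B27.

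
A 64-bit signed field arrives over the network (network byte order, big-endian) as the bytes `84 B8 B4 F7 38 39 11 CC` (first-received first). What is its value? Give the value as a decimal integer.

-8883151291095117364

Big-endian stores the most-significant byte at the lowest address.
The bytes are already most-significant first: 0x84B8B4F7383911CC.
Top bit is set, so as a signed 64-bit value this is 0x84B8B4F7383911CC − 2^64 = -8883151291095117364.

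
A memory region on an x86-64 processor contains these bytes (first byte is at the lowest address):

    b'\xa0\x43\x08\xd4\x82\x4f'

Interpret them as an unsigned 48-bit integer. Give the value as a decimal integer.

Little-endian stores the least-significant byte at the lowest address.
Reassemble most-significant byte first: 4F 82 D4 08 43 A0 → 0x4F82D40843A0.
0x4F82D40843A0 = 87423321654176.

87423321654176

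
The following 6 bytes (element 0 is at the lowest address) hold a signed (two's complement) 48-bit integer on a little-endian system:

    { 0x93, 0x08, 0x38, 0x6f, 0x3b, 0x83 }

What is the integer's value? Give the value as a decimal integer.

Little-endian: lowest address holds the least-significant byte.
Reassemble most-significant byte first: 83 3B 6F 38 08 93 → 0x833B6F380893.
Top bit is set, so as a signed 48-bit value this is 0x833B6F380893 − 2^48 = -137183684458349.

-137183684458349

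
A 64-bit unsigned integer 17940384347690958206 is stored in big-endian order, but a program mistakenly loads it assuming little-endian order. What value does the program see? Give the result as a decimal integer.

17940384347690958206 in 64-bit hexadecimal is 0xF8F90C831218FD7E.
Stored big-endian, the bytes at ascending addresses are F8 F9 0C 83 12 18 FD 7E.
Read back as little-endian, the first byte is least significant, giving 0x7EFD1812830CF9F8.
0x7EFD1812830CF9F8 = 9150496485673859576.

9150496485673859576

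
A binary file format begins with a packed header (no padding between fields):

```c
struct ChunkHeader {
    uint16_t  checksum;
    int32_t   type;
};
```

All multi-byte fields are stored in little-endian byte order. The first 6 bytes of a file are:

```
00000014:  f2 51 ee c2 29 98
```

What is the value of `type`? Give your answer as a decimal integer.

`type` follows `checksum` (2 bytes), so it starts at byte offset 2 and occupies 4 bytes.
Bytes at offsets 2..5: EE C2 29 98.
Little-endian: lowest address holds the least-significant byte.
Reassemble most-significant byte first: 98 29 C2 EE → 0x9829C2EE.
Top bit is set, so as a signed 32-bit value this is 0x9829C2EE − 2^32 = -1742093586.

-1742093586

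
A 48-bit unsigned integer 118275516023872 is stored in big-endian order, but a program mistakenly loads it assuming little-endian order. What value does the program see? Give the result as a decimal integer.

70661308060267

118275516023872 in 48-bit hexadecimal is 0x6B922A1E4440.
Stored big-endian, the bytes at ascending addresses are 6B 92 2A 1E 44 40.
Read back as little-endian, the first byte is least significant, giving 0x40441E2A926B.
0x40441E2A926B = 70661308060267.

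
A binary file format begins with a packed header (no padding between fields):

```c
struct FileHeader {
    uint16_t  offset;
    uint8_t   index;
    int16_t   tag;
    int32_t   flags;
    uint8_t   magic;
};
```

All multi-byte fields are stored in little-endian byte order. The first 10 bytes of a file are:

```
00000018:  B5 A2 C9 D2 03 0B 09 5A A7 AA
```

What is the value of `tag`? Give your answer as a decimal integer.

`tag` follows `offset` (2 B), `index` (1 B), so it starts at offset 2 + 1 = 3 and occupies 2 bytes.
Bytes at offsets 3..4: D2 03.
In little-endian order the low byte comes first in memory.
Reassemble most-significant byte first: 03 D2 → 0x03D2.
0x03D2 = 978.

978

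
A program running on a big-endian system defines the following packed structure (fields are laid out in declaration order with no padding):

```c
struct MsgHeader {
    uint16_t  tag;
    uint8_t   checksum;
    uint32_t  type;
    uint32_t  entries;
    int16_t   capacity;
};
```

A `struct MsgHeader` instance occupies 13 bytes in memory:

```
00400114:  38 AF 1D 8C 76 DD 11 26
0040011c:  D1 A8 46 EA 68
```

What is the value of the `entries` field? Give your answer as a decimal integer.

`entries` follows `tag` (2 B), `checksum` (1 B), `type` (4 B), so it starts at offset 2 + 1 + 4 = 7 and occupies 4 bytes.
Bytes at offsets 7..10: 26 D1 A8 46.
Big-endian: lowest address holds the most-significant byte.
The bytes are already most-significant first: 0x26D1A846.
0x26D1A846 = 651274310.

651274310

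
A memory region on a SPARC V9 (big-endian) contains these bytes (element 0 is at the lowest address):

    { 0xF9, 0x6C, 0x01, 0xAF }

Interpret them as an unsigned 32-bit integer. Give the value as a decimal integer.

4184605103

In big-endian order the high byte comes first in memory.
The bytes are already most-significant first: 0xF96C01AF.
0xF96C01AF = 4184605103.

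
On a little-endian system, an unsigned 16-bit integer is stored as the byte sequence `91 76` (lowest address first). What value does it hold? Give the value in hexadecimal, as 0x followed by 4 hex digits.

0x7691

Little-endian stores the least-significant byte at the lowest address.
Reassemble most-significant byte first: 76 91 → 0x7691.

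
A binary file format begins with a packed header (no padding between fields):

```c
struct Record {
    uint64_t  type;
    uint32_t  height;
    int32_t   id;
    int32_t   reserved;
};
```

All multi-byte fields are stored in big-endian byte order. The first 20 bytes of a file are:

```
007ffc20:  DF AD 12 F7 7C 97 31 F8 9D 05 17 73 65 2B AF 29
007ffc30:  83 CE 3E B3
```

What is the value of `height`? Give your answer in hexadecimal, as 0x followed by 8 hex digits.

0x9D051773

`height` follows `type` (8 bytes), so it starts at byte offset 8 and occupies 4 bytes.
Bytes at offsets 8..11: 9D 05 17 73.
Big-endian: lowest address holds the most-significant byte.
The bytes are already most-significant first: 0x9D051773.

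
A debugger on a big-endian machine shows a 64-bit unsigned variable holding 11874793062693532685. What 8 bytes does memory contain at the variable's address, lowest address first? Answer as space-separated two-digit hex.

A4 CB BD 60 0B 1E F4 0D

11874793062693532685 in hexadecimal, padded to 64 bits, is 0xA4CBBD600B1EF40D.
Split into bytes (most-significant first): A4 CB BD 60 0B 1E F4 0D.
Big-endian stores the most-significant byte at the lowest address.
So the memory order matches the most-significant-first order: A4 CB BD 60 0B 1E F4 0D.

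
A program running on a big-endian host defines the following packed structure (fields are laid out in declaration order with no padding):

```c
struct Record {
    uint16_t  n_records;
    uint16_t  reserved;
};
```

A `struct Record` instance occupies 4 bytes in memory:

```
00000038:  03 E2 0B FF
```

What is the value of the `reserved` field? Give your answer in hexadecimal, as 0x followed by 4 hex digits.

0x0BFF

`reserved` follows `n_records` (2 bytes), so it starts at byte offset 2 and occupies 2 bytes.
Bytes at offsets 2..3: 0B FF.
Big-endian stores the most-significant byte at the lowest address.
The bytes are already most-significant first: 0x0BFF.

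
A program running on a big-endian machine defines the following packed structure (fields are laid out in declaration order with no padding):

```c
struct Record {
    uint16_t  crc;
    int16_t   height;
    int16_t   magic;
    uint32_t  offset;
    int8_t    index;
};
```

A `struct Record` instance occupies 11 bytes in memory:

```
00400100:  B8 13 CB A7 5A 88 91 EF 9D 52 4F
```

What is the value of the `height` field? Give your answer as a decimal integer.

`height` follows `crc` (2 bytes), so it starts at byte offset 2 and occupies 2 bytes.
Bytes at offsets 2..3: CB A7.
Big-endian stores the most-significant byte at the lowest address.
The bytes are already most-significant first: 0xCBA7.
Top bit is set, so as a signed 16-bit value this is 0xCBA7 − 2^16 = -13401.

-13401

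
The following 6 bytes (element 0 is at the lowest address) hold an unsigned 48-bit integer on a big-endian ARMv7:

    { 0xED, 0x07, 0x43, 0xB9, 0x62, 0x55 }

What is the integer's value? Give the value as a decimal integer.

In big-endian order the high byte comes first in memory.
The bytes are already most-significant first: 0xED0743B96255.
0xED0743B96255 = 260615456776789.

260615456776789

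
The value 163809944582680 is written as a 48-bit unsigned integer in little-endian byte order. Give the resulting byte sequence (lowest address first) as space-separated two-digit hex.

18 BA 8E F9 FB 94

163809944582680 in hexadecimal, padded to 48 bits, is 0x94FBF98EBA18.
Split into bytes (most-significant first): 94 FB F9 8E BA 18.
In little-endian order the low byte comes first in memory.
So at ascending addresses the bytes are 18 BA 8E F9 FB 94.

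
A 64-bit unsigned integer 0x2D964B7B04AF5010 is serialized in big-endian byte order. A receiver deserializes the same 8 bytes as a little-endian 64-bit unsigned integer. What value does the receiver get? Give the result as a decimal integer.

Stored big-endian, the bytes at ascending addresses are 2D 96 4B 7B 04 AF 50 10.
Read back as little-endian, the first byte is least significant, giving 0x1050AF047B4B962D.
0x1050AF047B4B962D = 1175631936526980653.

1175631936526980653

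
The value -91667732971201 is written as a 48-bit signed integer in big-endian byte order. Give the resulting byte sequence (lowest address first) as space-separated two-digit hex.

Two's complement of -91667732971201 in 48 bits: 91667732971201 = 0x535F0EA93EC1; invert → 0xACA0F156C13E; add 1 → 0xACA0F156C13F.
Split into bytes (most-significant first): AC A0 F1 56 C1 3F.
Big-endian stores the most-significant byte at the lowest address.
So the memory order matches the most-significant-first order: AC A0 F1 56 C1 3F.

AC A0 F1 56 C1 3F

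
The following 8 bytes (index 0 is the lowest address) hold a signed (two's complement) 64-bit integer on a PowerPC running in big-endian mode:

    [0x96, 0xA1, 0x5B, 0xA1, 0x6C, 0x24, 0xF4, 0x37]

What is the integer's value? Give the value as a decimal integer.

In big-endian order the high byte comes first in memory.
The bytes are already most-significant first: 0x96A15BA16C24F437.
Top bit is set, so as a signed 64-bit value this is 0x96A15BA16C24F437 − 2^64 = -7592686747907722185.

-7592686747907722185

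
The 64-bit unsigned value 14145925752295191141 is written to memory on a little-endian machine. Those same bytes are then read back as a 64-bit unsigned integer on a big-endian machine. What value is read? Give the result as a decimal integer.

14145925752295191141 in 64-bit hexadecimal is 0xC4506C85FC9AF265.
Stored little-endian, the bytes at ascending addresses are 65 F2 9A FC 85 6C 50 C4.
Read back as big-endian, the last byte is least significant, giving 0x65F29AFC856C50C4.
0x65F29AFC856C50C4 = 7346104351555604676.

7346104351555604676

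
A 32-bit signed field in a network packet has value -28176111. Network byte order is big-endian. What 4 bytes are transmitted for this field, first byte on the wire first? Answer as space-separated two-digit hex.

FE 52 11 11

Two's complement of -28176111 in 32 bits: 28176111 = 0x01ADEEEF; invert → 0xFE521110; add 1 → 0xFE521111.
Split into bytes (most-significant first): FE 52 11 11.
In big-endian order the high byte comes first in memory.
So the memory order matches the most-significant-first order: FE 52 11 11.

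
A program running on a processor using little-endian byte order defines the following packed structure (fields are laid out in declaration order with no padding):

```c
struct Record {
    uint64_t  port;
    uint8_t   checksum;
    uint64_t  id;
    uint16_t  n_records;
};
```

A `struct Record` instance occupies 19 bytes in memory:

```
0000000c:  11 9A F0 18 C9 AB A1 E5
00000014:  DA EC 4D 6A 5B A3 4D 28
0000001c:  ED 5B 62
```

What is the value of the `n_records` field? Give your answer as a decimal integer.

25179

`n_records` follows `port` (8 B), `checksum` (1 B), `id` (8 B), so it starts at offset 8 + 1 + 8 = 17 and occupies 2 bytes.
Bytes at offsets 17..18: 5B 62.
Little-endian: lowest address holds the least-significant byte.
Reassemble most-significant byte first: 62 5B → 0x625B.
0x625B = 25179.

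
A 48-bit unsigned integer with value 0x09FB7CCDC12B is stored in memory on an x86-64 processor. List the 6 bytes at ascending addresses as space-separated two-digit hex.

2B C1 CD 7C FB 09

Split into bytes (most-significant first): 09 FB 7C CD C1 2B.
Little-endian stores the least-significant byte at the lowest address.
So at ascending addresses the bytes are 2B C1 CD 7C FB 09.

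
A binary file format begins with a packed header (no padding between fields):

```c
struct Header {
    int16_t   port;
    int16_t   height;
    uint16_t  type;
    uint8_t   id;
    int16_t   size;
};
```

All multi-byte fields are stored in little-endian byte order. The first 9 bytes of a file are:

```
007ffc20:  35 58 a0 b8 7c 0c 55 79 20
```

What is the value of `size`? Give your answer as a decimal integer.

`size` follows `port` (2 B), `height` (2 B), `type` (2 B), `id` (1 B), so it starts at offset 2 + 2 + 2 + 1 = 7 and occupies 2 bytes.
Bytes at offsets 7..8: 79 20.
Little-endian stores the least-significant byte at the lowest address.
Reassemble most-significant byte first: 20 79 → 0x2079.
0x2079 = 8313.

8313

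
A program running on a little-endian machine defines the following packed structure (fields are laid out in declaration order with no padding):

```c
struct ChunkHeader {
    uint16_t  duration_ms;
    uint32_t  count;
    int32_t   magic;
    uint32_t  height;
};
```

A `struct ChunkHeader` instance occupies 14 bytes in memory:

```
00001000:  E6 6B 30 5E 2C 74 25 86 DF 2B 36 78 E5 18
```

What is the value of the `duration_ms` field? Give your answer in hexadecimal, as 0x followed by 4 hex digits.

0x6BE6

`duration_ms` is the first field, at byte offset 0, occupying 2 bytes.
Bytes at offsets 0..1: E6 6B.
Little-endian: lowest address holds the least-significant byte.
Reassemble most-significant byte first: 6B E6 → 0x6BE6.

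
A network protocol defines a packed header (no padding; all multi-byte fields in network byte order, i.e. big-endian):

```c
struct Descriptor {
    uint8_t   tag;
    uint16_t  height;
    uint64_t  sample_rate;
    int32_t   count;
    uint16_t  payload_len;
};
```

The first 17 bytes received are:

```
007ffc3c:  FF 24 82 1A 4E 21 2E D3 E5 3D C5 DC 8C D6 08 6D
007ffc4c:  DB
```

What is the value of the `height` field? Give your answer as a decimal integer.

`height` follows `tag` (1 byte), so it starts at byte offset 1 and occupies 2 bytes.
Bytes at offsets 1..2: 24 82.
Big-endian stores the most-significant byte at the lowest address.
The bytes are already most-significant first: 0x2482.
0x2482 = 9346.

9346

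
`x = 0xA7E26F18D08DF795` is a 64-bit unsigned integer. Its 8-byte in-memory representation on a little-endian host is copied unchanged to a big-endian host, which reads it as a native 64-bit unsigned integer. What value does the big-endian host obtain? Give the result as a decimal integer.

10806261755801494183

Stored little-endian, the bytes at ascending addresses are 95 F7 8D D0 18 6F E2 A7.
Read back as big-endian, the last byte is least significant, giving 0x95F78DD0186FE2A7.
0x95F78DD0186FE2A7 = 10806261755801494183.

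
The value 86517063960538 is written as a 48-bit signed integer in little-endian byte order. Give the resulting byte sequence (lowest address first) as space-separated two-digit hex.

86517063960538 in hexadecimal, padded to 48 bits, is 0x4EAFD2DD47DA.
Split into bytes (most-significant first): 4E AF D2 DD 47 DA.
Little-endian stores the least-significant byte at the lowest address.
So at ascending addresses the bytes are DA 47 DD D2 AF 4E.

DA 47 DD D2 AF 4E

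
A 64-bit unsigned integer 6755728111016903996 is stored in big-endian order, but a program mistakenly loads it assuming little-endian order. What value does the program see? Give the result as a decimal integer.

4360971464013955421

6755728111016903996 in 64-bit hexadecimal is 0x5DC12AEC7048853C.
Stored big-endian, the bytes at ascending addresses are 5D C1 2A EC 70 48 85 3C.
Read back as little-endian, the first byte is least significant, giving 0x3C854870EC2AC15D.
0x3C854870EC2AC15D = 4360971464013955421.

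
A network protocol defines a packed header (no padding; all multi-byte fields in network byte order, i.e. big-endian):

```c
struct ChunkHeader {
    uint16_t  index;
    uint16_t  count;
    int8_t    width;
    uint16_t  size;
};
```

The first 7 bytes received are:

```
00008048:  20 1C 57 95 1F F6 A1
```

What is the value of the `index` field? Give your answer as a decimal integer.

8220

`index` is the first field, at byte offset 0, occupying 2 bytes.
Bytes at offsets 0..1: 20 1C.
Big-endian: lowest address holds the most-significant byte.
The bytes are already most-significant first: 0x201C.
0x201C = 8220.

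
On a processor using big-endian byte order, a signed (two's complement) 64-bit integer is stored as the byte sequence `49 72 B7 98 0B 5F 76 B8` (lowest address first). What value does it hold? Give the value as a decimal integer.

In big-endian order the high byte comes first in memory.
The bytes are already most-significant first: 0x4972B7980B5F76B8.
0x4972B7980B5F76B8 = 5292494375767471800.

5292494375767471800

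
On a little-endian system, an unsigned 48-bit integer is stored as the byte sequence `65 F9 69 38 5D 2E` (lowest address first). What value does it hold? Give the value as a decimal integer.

In little-endian order the low byte comes first in memory.
Reassemble most-significant byte first: 2E 5D 38 69 F9 65 → 0x2E5D3869F965.
0x2E5D3869F965 = 50977913305445.

50977913305445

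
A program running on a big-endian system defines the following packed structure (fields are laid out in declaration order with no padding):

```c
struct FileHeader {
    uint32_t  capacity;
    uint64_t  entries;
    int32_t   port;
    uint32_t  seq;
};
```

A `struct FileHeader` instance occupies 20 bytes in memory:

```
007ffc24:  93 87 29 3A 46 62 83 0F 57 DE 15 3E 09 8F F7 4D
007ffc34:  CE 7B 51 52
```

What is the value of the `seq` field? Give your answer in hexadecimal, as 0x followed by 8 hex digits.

`seq` follows `capacity` (4 B), `entries` (8 B), `port` (4 B), so it starts at offset 4 + 8 + 4 = 16 and occupies 4 bytes.
Bytes at offsets 16..19: CE 7B 51 52.
In big-endian order the high byte comes first in memory.
The bytes are already most-significant first: 0xCE7B5152.

0xCE7B5152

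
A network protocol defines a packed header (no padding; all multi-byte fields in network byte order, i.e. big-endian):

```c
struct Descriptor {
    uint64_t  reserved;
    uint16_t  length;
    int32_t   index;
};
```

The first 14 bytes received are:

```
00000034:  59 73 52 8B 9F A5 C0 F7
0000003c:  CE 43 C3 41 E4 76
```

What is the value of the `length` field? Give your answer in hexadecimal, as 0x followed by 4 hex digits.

0xCE43

`length` follows `reserved` (8 bytes), so it starts at byte offset 8 and occupies 2 bytes.
Bytes at offsets 8..9: CE 43.
Big-endian stores the most-significant byte at the lowest address.
The bytes are already most-significant first: 0xCE43.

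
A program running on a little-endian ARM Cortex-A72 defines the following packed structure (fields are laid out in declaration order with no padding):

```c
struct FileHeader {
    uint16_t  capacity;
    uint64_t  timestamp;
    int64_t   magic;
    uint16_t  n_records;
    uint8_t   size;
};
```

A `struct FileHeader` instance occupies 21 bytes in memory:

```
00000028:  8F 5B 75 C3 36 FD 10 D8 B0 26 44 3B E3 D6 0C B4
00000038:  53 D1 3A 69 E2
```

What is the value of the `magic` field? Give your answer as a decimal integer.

`magic` follows `capacity` (2 B), `timestamp` (8 B), so it starts at offset 2 + 8 = 10 and occupies 8 bytes.
Bytes at offsets 10..17: 44 3B E3 D6 0C B4 53 D1.
Little-endian stores the least-significant byte at the lowest address.
Reassemble most-significant byte first: D1 53 B4 0C D6 E3 3B 44 → 0xD153B40CD6E33B44.
Top bit is set, so as a signed 64-bit value this is 0xD153B40CD6E33B44 − 2^64 = -3363146529477805244.

-3363146529477805244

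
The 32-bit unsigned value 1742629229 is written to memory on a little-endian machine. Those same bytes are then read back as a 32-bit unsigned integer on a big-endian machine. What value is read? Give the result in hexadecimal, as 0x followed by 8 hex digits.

0x6D69DE67

1742629229 in 32-bit hexadecimal is 0x67DE696D.
Stored little-endian, the bytes at ascending addresses are 6D 69 DE 67.
Read back as big-endian, the last byte is least significant, giving 0x6D69DE67.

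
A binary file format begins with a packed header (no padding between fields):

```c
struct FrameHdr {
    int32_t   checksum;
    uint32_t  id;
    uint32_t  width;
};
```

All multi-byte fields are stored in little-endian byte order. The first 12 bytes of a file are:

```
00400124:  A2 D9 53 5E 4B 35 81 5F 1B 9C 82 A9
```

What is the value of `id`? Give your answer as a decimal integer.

1602303307

`id` follows `checksum` (4 bytes), so it starts at byte offset 4 and occupies 4 bytes.
Bytes at offsets 4..7: 4B 35 81 5F.
Little-endian: lowest address holds the least-significant byte.
Reassemble most-significant byte first: 5F 81 35 4B → 0x5F81354B.
0x5F81354B = 1602303307.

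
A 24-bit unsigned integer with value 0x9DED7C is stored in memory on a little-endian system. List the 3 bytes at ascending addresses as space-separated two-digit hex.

7C ED 9D

Split into bytes (most-significant first): 9D ED 7C.
Little-endian stores the least-significant byte at the lowest address.
So at ascending addresses the bytes are 7C ED 9D.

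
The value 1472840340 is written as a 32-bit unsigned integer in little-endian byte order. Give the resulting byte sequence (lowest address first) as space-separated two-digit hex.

94 C2 C9 57

1472840340 in hexadecimal, padded to 32 bits, is 0x57C9C294.
Split into bytes (most-significant first): 57 C9 C2 94.
Little-endian stores the least-significant byte at the lowest address.
So at ascending addresses the bytes are 94 C2 C9 57.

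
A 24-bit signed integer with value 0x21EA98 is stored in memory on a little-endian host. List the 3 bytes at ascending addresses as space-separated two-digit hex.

98 EA 21

Split into bytes (most-significant first): 21 EA 98.
In little-endian order the low byte comes first in memory.
So at ascending addresses the bytes are 98 EA 21.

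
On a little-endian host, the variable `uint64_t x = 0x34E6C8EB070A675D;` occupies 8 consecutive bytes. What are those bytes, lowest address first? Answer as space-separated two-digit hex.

5D 67 0A 07 EB C8 E6 34

Split into bytes (most-significant first): 34 E6 C8 EB 07 0A 67 5D.
In little-endian order the low byte comes first in memory.
So at ascending addresses the bytes are 5D 67 0A 07 EB C8 E6 34.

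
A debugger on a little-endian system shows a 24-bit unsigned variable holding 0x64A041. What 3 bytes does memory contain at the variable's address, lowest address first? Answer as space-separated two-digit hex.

41 A0 64

Split into bytes (most-significant first): 64 A0 41.
Little-endian: lowest address holds the least-significant byte.
So at ascending addresses the bytes are 41 A0 64.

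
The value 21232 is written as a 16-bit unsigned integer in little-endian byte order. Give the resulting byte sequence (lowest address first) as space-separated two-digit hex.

21232 in hexadecimal, padded to 16 bits, is 0x52F0.
Split into bytes (most-significant first): 52 F0.
Little-endian stores the least-significant byte at the lowest address.
So at ascending addresses the bytes are F0 52.

F0 52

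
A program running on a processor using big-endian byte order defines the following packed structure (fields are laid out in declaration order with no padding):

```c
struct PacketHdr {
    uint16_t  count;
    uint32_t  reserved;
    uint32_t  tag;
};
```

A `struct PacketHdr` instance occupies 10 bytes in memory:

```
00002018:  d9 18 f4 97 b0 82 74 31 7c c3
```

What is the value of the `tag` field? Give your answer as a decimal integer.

`tag` follows `count` (2 B), `reserved` (4 B), so it starts at offset 2 + 4 = 6 and occupies 4 bytes.
Bytes at offsets 6..9: 74 31 7C C3.
Big-endian stores the most-significant byte at the lowest address.
The bytes are already most-significant first: 0x74317CC3.
0x74317CC3 = 1949400259.

1949400259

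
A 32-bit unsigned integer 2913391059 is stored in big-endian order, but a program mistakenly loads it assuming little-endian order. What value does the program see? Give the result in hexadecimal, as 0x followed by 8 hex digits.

0xD3D1A6AD

2913391059 in 32-bit hexadecimal is 0xADA6D1D3.
Stored big-endian, the bytes at ascending addresses are AD A6 D1 D3.
Read back as little-endian, the first byte is least significant, giving 0xD3D1A6AD.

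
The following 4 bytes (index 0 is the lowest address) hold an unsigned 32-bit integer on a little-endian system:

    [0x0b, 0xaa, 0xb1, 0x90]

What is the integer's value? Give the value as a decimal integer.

2427562507

Little-endian stores the least-significant byte at the lowest address.
Reassemble most-significant byte first: 90 B1 AA 0B → 0x90B1AA0B.
0x90B1AA0B = 2427562507.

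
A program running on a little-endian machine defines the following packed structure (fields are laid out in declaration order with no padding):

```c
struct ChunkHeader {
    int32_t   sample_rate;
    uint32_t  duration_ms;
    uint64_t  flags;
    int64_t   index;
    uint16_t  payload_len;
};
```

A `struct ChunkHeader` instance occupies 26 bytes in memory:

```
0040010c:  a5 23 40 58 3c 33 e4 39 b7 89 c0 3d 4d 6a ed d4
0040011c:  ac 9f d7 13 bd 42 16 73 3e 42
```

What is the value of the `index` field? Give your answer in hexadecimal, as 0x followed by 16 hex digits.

0x731642BD13D79FAC

`index` follows `sample_rate` (4 B), `duration_ms` (4 B), `flags` (8 B), so it starts at offset 4 + 4 + 8 = 16 and occupies 8 bytes.
Bytes at offsets 16..23: AC 9F D7 13 BD 42 16 73.
In little-endian order the low byte comes first in memory.
Reassemble most-significant byte first: 73 16 42 BD 13 D7 9F AC → 0x731642BD13D79FAC.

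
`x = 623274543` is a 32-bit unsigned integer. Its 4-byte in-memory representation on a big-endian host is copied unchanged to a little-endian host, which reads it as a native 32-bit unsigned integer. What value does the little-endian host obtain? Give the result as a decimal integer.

795485733

623274543 in 32-bit hexadecimal is 0x25266A2F.
Stored big-endian, the bytes at ascending addresses are 25 26 6A 2F.
Read back as little-endian, the first byte is least significant, giving 0x2F6A2625.
0x2F6A2625 = 795485733.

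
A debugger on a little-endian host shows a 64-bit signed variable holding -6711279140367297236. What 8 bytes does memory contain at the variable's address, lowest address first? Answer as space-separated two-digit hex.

2C 15 EB 01 2E BF DC A2

Two's complement of -6711279140367297236 in 64 bits: 6711279140367297236 = 0x5D2340D1FE14EAD4; invert → 0xA2DCBF2E01EB152B; add 1 → 0xA2DCBF2E01EB152C.
Split into bytes (most-significant first): A2 DC BF 2E 01 EB 15 2C.
Little-endian: lowest address holds the least-significant byte.
So at ascending addresses the bytes are 2C 15 EB 01 2E BF DC A2.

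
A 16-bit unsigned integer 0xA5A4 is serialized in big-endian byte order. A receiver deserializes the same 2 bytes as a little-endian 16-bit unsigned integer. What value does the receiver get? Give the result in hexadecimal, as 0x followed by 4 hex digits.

0xA4A5

Stored big-endian, the bytes at ascending addresses are A5 A4.
Read back as little-endian, the first byte is least significant, giving 0xA4A5.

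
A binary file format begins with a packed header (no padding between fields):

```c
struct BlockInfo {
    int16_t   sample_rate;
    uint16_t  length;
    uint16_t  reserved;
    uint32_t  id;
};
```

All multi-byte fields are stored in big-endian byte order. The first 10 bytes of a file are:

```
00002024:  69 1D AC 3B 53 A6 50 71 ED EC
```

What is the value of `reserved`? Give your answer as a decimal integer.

`reserved` follows `sample_rate` (2 B), `length` (2 B), so it starts at offset 2 + 2 = 4 and occupies 2 bytes.
Bytes at offsets 4..5: 53 A6.
Big-endian: lowest address holds the most-significant byte.
The bytes are already most-significant first: 0x53A6.
0x53A6 = 21414.

21414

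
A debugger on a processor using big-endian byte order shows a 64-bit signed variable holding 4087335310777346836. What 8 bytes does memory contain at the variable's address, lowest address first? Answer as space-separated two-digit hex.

4087335310777346836 in hexadecimal, padded to 64 bits, is 0x38B921CF3CCB6B14.
Split into bytes (most-significant first): 38 B9 21 CF 3C CB 6B 14.
Big-endian stores the most-significant byte at the lowest address.
So the memory order matches the most-significant-first order: 38 B9 21 CF 3C CB 6B 14.

38 B9 21 CF 3C CB 6B 14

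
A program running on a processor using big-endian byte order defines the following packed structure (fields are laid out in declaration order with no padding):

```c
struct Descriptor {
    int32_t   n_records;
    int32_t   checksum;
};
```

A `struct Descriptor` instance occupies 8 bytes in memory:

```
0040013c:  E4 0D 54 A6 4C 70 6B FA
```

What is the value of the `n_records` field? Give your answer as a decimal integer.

-468888410

`n_records` is the first field, at byte offset 0, occupying 4 bytes.
Bytes at offsets 0..3: E4 0D 54 A6.
In big-endian order the high byte comes first in memory.
The bytes are already most-significant first: 0xE40D54A6.
Top bit is set, so as a signed 32-bit value this is 0xE40D54A6 − 2^32 = -468888410.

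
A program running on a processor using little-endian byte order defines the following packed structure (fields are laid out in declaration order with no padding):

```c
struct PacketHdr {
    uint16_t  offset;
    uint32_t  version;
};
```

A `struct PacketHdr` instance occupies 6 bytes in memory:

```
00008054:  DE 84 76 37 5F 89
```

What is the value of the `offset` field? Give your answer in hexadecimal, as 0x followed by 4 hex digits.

0x84DE

`offset` is the first field, at byte offset 0, occupying 2 bytes.
Bytes at offsets 0..1: DE 84.
Little-endian stores the least-significant byte at the lowest address.
Reassemble most-significant byte first: 84 DE → 0x84DE.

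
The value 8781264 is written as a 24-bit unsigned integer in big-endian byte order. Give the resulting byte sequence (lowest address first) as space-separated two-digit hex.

85 FD D0

8781264 in hexadecimal, padded to 24 bits, is 0x85FDD0.
Split into bytes (most-significant first): 85 FD D0.
Big-endian stores the most-significant byte at the lowest address.
So the memory order matches the most-significant-first order: 85 FD D0.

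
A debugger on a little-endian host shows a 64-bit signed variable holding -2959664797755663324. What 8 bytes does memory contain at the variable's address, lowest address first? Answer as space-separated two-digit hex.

24 9C 8B 23 8C 28 ED D6

Two's complement of -2959664797755663324 in 64 bits: 2959664797755663324 = 0x2912D773DC7463DC; invert → 0xD6ED288C238B9C23; add 1 → 0xD6ED288C238B9C24.
Split into bytes (most-significant first): D6 ED 28 8C 23 8B 9C 24.
Little-endian: lowest address holds the least-significant byte.
So at ascending addresses the bytes are 24 9C 8B 23 8C 28 ED D6.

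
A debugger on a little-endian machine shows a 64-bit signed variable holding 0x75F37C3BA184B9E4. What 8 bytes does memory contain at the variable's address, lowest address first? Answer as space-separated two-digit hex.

E4 B9 84 A1 3B 7C F3 75

Split into bytes (most-significant first): 75 F3 7C 3B A1 84 B9 E4.
Little-endian: lowest address holds the least-significant byte.
So at ascending addresses the bytes are E4 B9 84 A1 3B 7C F3 75.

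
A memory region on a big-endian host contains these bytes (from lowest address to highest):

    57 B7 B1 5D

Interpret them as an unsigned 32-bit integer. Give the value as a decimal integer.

1471656285

Big-endian: lowest address holds the most-significant byte.
The bytes are already most-significant first: 0x57B7B15D.
0x57B7B15D = 1471656285.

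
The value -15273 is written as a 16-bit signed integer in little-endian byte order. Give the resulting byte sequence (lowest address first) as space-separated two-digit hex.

57 C4

Two's complement of -15273 in 16 bits: 15273 = 0x3BA9; invert → 0xC456; add 1 → 0xC457.
Split into bytes (most-significant first): C4 57.
Little-endian stores the least-significant byte at the lowest address.
So at ascending addresses the bytes are 57 C4.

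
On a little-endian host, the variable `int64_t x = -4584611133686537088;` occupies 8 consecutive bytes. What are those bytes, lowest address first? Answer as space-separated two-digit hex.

80 24 50 D7 76 30 60 C0

Two's complement of -4584611133686537088 in 64 bits: 4584611133686537088 = 0x3F9FCF8928AFDB80; invert → 0xC0603076D750247F; add 1 → 0xC0603076D7502480.
Split into bytes (most-significant first): C0 60 30 76 D7 50 24 80.
Little-endian stores the least-significant byte at the lowest address.
So at ascending addresses the bytes are 80 24 50 D7 76 30 60 C0.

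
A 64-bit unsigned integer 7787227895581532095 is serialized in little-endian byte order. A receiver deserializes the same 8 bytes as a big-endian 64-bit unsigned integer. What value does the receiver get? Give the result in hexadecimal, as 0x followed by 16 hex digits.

7787227895581532095 in 64-bit hexadecimal is 0x6C11CA8335265FBF.
Stored little-endian, the bytes at ascending addresses are BF 5F 26 35 83 CA 11 6C.
Read back as big-endian, the last byte is least significant, giving 0xBF5F263583CA116C.

0xBF5F263583CA116C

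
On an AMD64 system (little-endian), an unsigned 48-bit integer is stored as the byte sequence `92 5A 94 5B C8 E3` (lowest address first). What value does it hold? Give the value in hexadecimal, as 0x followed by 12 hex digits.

In little-endian order the low byte comes first in memory.
Reassemble most-significant byte first: E3 C8 5B 94 5A 92 → 0xE3C85B945A92.

0xE3C85B945A92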